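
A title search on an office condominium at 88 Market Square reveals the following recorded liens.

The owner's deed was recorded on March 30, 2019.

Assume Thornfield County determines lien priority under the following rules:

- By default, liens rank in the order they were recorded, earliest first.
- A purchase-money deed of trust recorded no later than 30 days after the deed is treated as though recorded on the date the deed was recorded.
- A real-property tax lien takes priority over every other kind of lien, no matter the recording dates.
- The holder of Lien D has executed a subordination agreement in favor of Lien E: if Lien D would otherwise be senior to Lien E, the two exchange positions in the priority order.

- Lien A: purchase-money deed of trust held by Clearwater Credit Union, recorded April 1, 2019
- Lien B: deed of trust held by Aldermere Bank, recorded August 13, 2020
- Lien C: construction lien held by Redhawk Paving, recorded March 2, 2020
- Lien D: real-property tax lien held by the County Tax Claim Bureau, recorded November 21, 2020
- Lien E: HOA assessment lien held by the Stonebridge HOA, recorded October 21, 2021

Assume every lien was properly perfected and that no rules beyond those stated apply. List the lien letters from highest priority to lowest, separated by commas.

E, A, C, B, D

Effective dates after the stated exceptions: A relates back to the deed date March 30, 2019.
D is a real-property tax lien and takes priority over every other lien.
Remaining liens by effective date: A (March 30, 2019), C (March 2, 2020), B (August 13, 2020), E (October 21, 2021).
D is senior to E before the subordination, so the two trade places.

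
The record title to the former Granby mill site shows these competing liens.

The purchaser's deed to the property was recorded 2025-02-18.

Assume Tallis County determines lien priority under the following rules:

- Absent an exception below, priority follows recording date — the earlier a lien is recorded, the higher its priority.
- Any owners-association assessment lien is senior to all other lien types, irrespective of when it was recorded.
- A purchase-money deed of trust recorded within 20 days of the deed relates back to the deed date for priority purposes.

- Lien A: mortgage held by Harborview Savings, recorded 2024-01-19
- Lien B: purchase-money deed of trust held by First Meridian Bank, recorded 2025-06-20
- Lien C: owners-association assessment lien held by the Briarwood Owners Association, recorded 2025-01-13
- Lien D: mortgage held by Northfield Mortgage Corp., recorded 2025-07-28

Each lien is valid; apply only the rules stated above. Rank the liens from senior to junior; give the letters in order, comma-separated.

C, A, B, D

Effective dates after the stated exceptions: B missed the 20-day window (122 days after the deed), so its recording date stands.
C, as an owners-association assessment lien, has superpriority and ranks first.
Remaining liens by effective date: A (2024-01-19), B (2025-06-20), D (2025-07-28).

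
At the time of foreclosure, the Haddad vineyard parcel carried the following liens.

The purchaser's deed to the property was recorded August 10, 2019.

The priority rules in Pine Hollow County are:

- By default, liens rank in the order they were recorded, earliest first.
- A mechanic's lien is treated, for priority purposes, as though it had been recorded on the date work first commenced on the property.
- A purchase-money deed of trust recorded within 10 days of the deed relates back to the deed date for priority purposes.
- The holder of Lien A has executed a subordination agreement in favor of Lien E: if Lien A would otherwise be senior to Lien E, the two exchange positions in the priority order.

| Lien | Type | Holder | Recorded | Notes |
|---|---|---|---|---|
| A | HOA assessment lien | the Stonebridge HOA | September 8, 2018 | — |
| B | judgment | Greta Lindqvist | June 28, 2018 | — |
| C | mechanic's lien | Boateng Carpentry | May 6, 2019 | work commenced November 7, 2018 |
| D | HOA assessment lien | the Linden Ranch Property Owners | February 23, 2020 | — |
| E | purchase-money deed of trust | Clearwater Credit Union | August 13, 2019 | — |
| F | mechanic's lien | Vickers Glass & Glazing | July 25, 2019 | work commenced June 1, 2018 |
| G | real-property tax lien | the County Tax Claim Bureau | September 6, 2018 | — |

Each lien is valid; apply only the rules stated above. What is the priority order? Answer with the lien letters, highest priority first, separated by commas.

F, B, G, E, C, A, D

Adjusting effective dates: C relates back to November 7, 2018 (work commenced); E relates back to the deed date August 10, 2019; F's effective date is June 1, 2018, when work began.
Ordering by effective date: F (June 1, 2018), B (June 28, 2018), G (September 6, 2018), A (September 8, 2018), C (November 7, 2018), E (August 10, 2019), D (February 23, 2020).
The subordination applies — A was senior to E — so A and E swap.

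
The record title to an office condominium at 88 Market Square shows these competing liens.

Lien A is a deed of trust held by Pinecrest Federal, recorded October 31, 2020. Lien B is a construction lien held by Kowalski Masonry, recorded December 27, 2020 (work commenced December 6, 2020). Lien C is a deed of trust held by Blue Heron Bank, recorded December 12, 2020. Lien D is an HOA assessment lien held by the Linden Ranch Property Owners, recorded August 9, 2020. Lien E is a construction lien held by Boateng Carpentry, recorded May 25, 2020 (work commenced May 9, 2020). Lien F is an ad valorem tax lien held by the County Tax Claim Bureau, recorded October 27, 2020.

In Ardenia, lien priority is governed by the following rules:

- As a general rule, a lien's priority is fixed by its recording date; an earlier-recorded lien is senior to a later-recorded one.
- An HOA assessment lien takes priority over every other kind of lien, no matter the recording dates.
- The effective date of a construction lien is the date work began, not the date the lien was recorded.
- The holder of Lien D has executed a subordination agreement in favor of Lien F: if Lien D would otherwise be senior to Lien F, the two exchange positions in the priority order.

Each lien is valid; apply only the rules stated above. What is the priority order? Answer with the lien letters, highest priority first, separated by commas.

First, effective dates: B's effective date is December 6, 2020, when work began; E's effective date is May 9, 2020, when work began.
D is an HOA assessment lien and takes priority over every other lien.
Among the remaining liens, by effective date: E (May 9, 2020), F (October 27, 2020), A (October 31, 2020), B (December 6, 2020), C (December 12, 2020).
D is senior to F before the subordination, so the two trade places.

F, E, D, A, B, C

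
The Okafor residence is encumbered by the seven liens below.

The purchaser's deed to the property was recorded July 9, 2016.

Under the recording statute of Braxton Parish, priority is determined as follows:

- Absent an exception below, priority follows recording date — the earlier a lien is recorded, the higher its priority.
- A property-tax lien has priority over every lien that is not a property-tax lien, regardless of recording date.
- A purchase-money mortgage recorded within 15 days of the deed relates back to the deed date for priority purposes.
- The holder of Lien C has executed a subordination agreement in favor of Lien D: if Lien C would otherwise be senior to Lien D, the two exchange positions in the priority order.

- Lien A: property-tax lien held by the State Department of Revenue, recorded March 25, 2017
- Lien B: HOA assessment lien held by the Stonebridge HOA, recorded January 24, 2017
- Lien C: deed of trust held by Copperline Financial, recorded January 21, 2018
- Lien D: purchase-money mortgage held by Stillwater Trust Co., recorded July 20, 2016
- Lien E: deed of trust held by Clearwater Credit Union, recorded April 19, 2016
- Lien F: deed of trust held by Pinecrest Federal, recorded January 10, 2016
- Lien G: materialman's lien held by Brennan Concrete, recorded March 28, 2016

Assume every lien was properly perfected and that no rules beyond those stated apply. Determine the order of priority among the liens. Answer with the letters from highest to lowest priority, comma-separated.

A, F, G, E, D, B, C

Effective dates: D was recorded within the 15-day window, so its effective date is the deed date July 9, 2016.
A is a property-tax lien, so it outranks all other liens regardless of date.
Among the remaining liens, by effective date: F (January 10, 2016), G (March 28, 2016), E (April 19, 2016), D (July 9, 2016), B (January 24, 2017), C (January 21, 2018).
Since C is not senior to D, the subordination leaves the order unchanged.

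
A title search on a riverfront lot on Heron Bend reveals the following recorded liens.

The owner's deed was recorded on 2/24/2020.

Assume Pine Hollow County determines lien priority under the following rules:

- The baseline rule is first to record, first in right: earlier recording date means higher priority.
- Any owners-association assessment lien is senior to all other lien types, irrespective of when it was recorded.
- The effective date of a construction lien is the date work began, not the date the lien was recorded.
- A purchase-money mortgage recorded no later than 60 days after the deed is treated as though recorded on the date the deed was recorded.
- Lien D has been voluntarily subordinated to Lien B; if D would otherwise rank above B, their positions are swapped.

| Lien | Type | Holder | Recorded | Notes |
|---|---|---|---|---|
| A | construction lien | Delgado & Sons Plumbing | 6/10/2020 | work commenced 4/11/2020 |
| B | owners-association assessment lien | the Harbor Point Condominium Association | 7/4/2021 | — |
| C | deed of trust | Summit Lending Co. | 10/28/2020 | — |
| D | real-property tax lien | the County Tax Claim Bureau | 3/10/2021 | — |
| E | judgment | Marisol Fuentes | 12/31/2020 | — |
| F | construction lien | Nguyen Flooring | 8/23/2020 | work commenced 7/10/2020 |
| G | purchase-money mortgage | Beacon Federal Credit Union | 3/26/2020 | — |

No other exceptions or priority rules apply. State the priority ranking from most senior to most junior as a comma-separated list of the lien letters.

B, G, A, F, C, E, D

Effective dates: A is treated as recorded 4/11/2020, the work-commencement date; F relates back to 7/10/2020 (work commenced); G relates back to the deed date 2/24/2020.
B is an owners-association assessment lien and takes priority over every other lien.
Ordering the rest by effective date: G (2/24/2020), A (4/11/2020), F (7/10/2020), C (10/28/2020), E (12/31/2020), D (3/10/2021).
D already ranks below B; the subordination has no effect.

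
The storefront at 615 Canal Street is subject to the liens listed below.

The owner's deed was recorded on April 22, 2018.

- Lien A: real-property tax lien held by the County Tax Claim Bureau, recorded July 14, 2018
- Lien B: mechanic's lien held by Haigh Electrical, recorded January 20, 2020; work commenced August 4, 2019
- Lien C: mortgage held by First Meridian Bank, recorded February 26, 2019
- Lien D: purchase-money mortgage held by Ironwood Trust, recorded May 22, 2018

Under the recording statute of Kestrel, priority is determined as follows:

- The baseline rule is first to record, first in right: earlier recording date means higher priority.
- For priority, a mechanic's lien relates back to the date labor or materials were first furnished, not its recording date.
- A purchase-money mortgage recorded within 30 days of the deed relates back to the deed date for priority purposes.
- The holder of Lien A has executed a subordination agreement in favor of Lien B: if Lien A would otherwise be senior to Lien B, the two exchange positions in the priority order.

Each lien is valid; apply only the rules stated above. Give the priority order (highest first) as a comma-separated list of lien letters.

Effective dates after the stated exceptions: B relates back to August 4, 2019 (work commenced); D relates back to the deed date April 22, 2018.
By effective date, earliest first: D (April 22, 2018), A (July 14, 2018), C (February 26, 2019), B (August 4, 2019).
Because A would otherwise rank above B, the subordination swaps them.

D, B, C, A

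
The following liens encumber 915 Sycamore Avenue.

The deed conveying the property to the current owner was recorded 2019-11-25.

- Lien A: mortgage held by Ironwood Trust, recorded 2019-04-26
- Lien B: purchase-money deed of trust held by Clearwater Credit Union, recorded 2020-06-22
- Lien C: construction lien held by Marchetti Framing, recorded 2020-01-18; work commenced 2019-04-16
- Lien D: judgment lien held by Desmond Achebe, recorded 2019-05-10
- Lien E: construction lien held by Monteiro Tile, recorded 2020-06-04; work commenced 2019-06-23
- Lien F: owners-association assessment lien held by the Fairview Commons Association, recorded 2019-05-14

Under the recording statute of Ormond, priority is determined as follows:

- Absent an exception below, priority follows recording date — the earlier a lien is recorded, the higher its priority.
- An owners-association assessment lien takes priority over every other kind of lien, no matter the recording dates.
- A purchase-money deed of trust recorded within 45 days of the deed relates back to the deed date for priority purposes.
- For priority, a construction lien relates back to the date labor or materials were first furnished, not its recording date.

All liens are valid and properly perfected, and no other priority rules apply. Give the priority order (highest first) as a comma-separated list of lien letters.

Effective dates after the stated exceptions: B was recorded 210 days after the deed, outside the 45-day window, so it keeps its recording date; C's effective date is 2019-04-16, when work began; E's effective date is 2019-06-23, when work began.
F is an owners-association assessment lien and takes priority over every other lien.
Remaining liens by effective date: C (2019-04-16), A (2019-04-26), D (2019-05-10), E (2019-06-23), B (2020-06-22).

F, C, A, D, E, B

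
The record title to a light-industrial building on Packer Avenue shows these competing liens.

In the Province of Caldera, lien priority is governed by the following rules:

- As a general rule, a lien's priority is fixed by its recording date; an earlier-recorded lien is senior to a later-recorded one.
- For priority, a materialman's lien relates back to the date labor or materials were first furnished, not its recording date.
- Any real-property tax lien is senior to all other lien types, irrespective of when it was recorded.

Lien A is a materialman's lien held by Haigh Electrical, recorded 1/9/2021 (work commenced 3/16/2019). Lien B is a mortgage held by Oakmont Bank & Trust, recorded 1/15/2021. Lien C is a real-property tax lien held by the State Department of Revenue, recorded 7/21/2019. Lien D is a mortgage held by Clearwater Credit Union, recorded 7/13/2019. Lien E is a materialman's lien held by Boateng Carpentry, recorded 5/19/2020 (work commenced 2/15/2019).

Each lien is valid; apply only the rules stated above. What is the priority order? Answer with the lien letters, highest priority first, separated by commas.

C, E, A, D, B

Effective dates after the stated exceptions: A is treated as recorded 3/16/2019, the work-commencement date; E's effective date is 2/15/2019, when work began.
As a real-property tax lien, C is senior to every other lien.
Remaining liens by effective date: E (2/15/2019), A (3/16/2019), D (7/13/2019), B (1/15/2021).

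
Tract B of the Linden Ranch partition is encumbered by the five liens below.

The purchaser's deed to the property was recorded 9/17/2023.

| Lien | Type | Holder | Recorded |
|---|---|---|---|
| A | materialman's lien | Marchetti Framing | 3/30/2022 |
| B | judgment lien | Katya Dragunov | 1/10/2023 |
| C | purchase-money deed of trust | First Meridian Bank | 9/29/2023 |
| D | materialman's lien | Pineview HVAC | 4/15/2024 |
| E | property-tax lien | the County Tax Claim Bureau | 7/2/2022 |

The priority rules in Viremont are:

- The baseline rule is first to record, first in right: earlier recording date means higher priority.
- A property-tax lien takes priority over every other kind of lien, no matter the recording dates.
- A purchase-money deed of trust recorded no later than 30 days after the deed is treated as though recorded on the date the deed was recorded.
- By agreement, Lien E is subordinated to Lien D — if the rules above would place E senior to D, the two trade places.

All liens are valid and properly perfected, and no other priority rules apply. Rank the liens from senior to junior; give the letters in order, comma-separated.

Effective dates: C relates back to the deed date 9/17/2023.
As a property-tax lien, E is senior to every other lien.
Among the remaining liens, by effective date: A (3/30/2022), B (1/10/2023), C (9/17/2023), D (4/15/2024).
E would otherwise be senior to D, so under the subordination agreement E and D exchange positions.

D, A, B, C, E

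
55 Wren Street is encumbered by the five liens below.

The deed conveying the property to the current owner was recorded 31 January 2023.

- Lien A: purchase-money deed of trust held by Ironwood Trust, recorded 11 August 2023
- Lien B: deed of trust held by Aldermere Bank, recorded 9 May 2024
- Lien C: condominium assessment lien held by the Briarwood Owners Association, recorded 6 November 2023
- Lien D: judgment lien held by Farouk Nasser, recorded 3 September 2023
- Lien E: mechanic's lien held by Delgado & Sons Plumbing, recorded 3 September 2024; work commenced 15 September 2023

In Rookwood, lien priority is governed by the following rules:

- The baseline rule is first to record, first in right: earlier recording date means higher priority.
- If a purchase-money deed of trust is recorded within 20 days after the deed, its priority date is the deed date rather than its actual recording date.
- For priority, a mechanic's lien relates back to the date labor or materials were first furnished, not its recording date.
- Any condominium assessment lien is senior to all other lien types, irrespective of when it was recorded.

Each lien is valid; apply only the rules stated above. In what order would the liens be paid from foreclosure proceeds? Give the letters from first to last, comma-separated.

C, A, D, E, B

First, effective dates: A was recorded 192 days after the deed, outside the 20-day window, so it keeps its recording date; E's effective date is 15 September 2023, when work began.
C is a condominium assessment lien and takes priority over every other lien.
Among the remaining liens, by effective date: A (11 August 2023), D (3 September 2023), E (15 September 2023), B (9 May 2024).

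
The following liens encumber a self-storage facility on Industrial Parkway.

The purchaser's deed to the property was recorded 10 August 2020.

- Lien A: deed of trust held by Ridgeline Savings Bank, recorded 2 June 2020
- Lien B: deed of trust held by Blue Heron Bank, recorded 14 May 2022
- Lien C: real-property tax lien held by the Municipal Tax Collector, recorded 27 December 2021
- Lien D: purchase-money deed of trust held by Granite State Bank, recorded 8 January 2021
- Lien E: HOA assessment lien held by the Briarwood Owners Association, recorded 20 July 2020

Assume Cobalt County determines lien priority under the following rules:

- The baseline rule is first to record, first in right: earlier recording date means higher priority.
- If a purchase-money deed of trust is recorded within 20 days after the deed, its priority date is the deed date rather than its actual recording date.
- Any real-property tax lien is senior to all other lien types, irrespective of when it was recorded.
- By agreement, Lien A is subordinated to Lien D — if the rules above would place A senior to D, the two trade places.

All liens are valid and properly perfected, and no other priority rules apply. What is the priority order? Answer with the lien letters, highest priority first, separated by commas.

C, D, E, A, B

Effective dates after the stated exceptions: D was recorded 151 days after the deed, outside the 20-day window, so it keeps its recording date.
C is a real-property tax lien, so it outranks all other liens regardless of date.
Remaining liens by effective date: A (2 June 2020), E (20 July 2020), D (8 January 2021), B (14 May 2022).
A is senior to D before the subordination, so the two trade places.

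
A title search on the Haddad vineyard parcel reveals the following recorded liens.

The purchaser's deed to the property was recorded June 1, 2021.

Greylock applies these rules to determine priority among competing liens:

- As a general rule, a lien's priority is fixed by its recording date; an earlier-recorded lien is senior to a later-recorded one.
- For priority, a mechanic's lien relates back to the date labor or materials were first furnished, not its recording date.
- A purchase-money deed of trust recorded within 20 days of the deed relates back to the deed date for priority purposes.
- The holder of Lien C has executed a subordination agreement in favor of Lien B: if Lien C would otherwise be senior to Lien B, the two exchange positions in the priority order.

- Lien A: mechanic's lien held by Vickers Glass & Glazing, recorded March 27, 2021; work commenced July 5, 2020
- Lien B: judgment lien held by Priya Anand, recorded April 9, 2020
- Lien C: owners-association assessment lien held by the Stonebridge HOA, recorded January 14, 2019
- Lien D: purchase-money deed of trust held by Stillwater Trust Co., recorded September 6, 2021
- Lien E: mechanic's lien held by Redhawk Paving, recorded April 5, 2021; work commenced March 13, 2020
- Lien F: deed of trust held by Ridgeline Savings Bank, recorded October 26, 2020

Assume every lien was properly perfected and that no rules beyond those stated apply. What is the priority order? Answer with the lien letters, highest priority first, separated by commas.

Adjusting effective dates: A relates back to July 5, 2020 (work commenced); D missed the 20-day window (97 days after the deed), so its recording date stands; E is treated as recorded March 13, 2020, the work-commencement date.
By effective date: C (January 14, 2019), E (March 13, 2020), B (April 9, 2020), A (July 5, 2020), F (October 26, 2020), D (September 6, 2021).
The subordination applies — C was senior to B — so C and B swap.

B, E, C, A, F, D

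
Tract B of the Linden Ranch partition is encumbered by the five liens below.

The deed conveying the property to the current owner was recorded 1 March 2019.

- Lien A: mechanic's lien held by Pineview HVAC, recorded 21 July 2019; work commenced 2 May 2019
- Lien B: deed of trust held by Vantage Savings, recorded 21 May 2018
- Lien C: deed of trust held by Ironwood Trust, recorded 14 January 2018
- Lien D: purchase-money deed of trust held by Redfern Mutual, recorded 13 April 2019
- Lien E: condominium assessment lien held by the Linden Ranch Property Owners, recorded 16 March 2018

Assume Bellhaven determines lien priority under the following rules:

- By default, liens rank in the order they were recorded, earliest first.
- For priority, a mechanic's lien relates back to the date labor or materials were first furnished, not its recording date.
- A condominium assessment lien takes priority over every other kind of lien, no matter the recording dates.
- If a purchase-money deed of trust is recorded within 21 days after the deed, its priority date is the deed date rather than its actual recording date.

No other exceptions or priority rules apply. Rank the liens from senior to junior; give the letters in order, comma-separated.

E, C, B, D, A

First, effective dates: A relates back to 2 May 2019 (work commenced); D was recorded 43 days after the deed — beyond 21 days — so no relation-back applies.
E is a condominium assessment lien, so it outranks all other liens regardless of date.
The other liens, earliest effective date first: C (14 January 2018), B (21 May 2018), D (13 April 2019), A (2 May 2019).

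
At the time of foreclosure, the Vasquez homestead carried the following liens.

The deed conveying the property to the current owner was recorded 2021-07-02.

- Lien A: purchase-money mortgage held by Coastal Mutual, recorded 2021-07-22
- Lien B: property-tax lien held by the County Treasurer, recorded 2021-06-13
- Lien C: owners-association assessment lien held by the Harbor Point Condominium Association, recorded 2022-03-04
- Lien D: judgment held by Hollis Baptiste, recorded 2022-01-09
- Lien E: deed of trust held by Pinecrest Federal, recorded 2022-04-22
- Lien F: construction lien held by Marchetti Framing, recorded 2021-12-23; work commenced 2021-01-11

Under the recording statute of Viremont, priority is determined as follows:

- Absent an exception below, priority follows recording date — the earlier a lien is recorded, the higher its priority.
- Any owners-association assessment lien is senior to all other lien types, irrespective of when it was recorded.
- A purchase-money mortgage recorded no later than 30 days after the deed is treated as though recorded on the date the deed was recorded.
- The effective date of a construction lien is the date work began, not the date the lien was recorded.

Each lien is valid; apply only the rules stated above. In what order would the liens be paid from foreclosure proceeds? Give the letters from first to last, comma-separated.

Effective dates: A was recorded within the 30-day window, so its effective date is the deed date 2021-07-02; F relates back to 2021-01-11 (work commenced).
As an owners-association assessment lien, C is senior to every other lien.
Among the remaining liens, by effective date: F (2021-01-11), B (2021-06-13), A (2021-07-02), D (2022-01-09), E (2022-04-22).

C, F, B, A, D, E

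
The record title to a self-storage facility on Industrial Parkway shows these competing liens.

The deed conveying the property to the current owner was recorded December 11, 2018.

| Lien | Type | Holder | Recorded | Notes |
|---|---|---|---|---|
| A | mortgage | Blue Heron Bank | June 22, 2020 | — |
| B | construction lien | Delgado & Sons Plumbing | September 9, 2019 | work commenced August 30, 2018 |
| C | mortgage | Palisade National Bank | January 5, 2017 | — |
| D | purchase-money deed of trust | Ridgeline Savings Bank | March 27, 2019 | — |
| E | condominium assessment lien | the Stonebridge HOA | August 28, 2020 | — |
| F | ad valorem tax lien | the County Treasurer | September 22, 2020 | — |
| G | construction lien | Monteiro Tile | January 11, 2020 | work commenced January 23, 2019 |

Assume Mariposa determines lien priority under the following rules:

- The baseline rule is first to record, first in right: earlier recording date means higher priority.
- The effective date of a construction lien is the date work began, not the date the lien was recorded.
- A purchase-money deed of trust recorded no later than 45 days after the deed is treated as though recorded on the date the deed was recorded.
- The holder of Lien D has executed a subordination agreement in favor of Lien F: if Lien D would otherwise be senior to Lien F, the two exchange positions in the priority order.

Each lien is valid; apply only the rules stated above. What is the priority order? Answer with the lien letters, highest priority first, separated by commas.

C, B, G, F, A, E, D

Adjusting effective dates: B's effective date is August 30, 2018, when work began; D missed the 45-day window (106 days after the deed), so its recording date stands; G is treated as recorded January 23, 2019, the work-commencement date.
Sorted by effective date: C (January 5, 2017), B (August 30, 2018), G (January 23, 2019), D (March 27, 2019), A (June 22, 2020), E (August 28, 2020), F (September 22, 2020).
D is senior to F before the subordination, so the two trade places.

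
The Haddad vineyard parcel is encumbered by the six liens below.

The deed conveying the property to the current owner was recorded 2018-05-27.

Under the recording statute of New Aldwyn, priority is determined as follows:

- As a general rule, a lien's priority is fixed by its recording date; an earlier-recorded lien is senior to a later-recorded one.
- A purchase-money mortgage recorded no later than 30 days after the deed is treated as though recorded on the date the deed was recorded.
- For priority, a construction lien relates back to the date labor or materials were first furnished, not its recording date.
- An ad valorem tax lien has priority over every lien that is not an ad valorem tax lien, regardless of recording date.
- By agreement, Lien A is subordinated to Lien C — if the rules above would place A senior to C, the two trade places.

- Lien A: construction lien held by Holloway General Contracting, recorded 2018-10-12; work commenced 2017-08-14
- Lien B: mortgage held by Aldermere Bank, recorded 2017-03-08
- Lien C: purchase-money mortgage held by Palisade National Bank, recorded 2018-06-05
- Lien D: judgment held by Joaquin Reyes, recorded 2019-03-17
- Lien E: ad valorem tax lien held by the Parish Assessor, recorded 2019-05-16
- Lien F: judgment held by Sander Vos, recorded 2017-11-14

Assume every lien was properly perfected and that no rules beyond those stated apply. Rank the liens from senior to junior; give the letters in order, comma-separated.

Effective dates: A is treated as recorded 2017-08-14, the work-commencement date; C's effective date is the deed date, 2018-05-27.
E is an ad valorem tax lien and takes priority over every other lien.
The other liens, earliest effective date first: B (2017-03-08), A (2017-08-14), F (2017-11-14), C (2018-05-27), D (2019-03-17).
Because A would otherwise rank above C, the subordination swaps them.

E, B, C, F, A, D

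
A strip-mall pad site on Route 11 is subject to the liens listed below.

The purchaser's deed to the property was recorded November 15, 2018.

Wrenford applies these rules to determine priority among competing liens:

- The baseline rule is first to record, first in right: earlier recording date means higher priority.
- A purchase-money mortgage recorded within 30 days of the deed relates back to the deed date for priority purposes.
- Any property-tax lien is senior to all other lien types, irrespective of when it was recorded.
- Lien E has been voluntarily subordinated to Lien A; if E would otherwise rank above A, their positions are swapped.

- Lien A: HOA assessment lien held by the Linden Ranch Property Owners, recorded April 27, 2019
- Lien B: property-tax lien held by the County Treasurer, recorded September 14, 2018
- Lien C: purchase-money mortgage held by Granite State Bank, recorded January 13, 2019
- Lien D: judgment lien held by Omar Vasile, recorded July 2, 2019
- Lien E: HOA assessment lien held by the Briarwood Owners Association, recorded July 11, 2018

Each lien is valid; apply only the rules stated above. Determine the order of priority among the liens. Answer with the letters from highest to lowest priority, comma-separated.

Effective dates: C was recorded 59 days after the deed, outside the 30-day window, so it keeps its recording date.
B is a property-tax lien and takes priority over every other lien.
Remaining liens by effective date: E (July 11, 2018), C (January 13, 2019), A (April 27, 2019), D (July 2, 2019).
Because E would otherwise rank above A, the subordination swaps them.

B, A, C, E, D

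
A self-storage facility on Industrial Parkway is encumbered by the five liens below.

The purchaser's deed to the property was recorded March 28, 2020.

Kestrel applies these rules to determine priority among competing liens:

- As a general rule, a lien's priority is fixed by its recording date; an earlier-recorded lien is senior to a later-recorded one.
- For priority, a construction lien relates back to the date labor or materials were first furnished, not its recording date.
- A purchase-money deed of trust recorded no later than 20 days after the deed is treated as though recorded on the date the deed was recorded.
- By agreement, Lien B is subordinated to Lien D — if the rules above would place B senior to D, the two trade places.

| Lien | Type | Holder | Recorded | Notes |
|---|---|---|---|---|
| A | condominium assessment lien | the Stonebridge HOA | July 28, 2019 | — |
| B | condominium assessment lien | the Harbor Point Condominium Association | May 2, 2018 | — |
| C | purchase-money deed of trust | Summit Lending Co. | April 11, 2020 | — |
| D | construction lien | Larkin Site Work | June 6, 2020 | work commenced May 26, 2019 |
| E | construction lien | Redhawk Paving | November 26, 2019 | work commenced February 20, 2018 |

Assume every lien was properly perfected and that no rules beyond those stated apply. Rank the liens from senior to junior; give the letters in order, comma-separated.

Effective dates: C's effective date is the deed date, March 28, 2020; D relates back to May 26, 2019 (work commenced); E is treated as recorded February 20, 2018, the work-commencement date.
By effective date, earliest first: E (February 20, 2018), B (May 2, 2018), D (May 26, 2019), A (July 28, 2019), C (March 28, 2020).
B would otherwise be senior to D, so under the subordination agreement B and D exchange positions.

E, D, B, A, C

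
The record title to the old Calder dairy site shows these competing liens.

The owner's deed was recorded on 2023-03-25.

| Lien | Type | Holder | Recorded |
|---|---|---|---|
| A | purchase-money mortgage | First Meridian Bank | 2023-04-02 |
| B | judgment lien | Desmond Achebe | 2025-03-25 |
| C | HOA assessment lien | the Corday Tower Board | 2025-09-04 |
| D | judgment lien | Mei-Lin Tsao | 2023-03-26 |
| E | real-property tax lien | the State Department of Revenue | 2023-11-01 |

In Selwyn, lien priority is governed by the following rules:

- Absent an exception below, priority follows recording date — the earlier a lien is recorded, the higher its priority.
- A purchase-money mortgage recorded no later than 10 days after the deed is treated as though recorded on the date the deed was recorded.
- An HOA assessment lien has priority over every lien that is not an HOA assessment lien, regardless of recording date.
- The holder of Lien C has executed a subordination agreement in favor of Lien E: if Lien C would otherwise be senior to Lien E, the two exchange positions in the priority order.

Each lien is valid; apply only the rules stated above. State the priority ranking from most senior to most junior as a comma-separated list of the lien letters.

E, A, D, C, B

Adjusting effective dates: A was recorded within the 10-day window, so its effective date is the deed date 2023-03-25.
C, as an HOA assessment lien, has superpriority and ranks first.
Remaining liens by effective date: A (2023-03-25), D (2023-03-26), E (2023-11-01), B (2025-03-25).
C is senior to E before the subordination, so the two trade places.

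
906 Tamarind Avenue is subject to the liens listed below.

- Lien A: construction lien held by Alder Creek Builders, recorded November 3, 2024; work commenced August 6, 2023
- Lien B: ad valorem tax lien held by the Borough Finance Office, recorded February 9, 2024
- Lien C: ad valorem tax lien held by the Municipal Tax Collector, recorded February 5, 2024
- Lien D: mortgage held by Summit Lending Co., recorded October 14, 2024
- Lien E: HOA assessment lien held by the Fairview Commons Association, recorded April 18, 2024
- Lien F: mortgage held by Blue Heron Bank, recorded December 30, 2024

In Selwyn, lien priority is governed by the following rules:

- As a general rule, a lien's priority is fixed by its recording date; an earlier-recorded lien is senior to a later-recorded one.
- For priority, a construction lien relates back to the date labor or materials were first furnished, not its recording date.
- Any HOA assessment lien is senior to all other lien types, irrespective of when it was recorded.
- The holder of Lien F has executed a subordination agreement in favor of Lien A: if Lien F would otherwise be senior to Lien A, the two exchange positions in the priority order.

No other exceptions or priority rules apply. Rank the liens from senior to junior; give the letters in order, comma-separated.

E, A, C, B, D, F

Effective dates after the stated exceptions: A's effective date is August 6, 2023, when work began.
E is an HOA assessment lien, so it outranks all other liens regardless of date.
The other liens, earliest effective date first: A (August 6, 2023), C (February 5, 2024), B (February 9, 2024), D (October 14, 2024), F (December 30, 2024).
F is already junior to A, so the subordination agreement changes nothing.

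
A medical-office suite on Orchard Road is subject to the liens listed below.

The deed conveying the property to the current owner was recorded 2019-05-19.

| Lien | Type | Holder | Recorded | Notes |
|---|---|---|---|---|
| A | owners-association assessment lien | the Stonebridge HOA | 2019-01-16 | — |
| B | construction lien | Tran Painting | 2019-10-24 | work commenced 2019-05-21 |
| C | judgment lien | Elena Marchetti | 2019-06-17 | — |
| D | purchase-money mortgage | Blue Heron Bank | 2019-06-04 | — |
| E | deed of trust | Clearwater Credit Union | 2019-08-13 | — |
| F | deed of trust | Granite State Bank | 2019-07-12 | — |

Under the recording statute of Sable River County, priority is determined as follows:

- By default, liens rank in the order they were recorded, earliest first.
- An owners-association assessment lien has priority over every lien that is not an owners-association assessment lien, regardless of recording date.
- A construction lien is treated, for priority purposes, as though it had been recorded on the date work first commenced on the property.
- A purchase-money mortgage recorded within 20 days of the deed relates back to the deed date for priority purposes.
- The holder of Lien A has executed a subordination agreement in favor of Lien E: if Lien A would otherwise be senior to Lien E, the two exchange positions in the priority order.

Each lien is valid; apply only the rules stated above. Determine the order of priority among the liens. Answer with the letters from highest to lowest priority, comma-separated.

E, D, B, C, F, A

Effective dates after the stated exceptions: B's effective date is 2019-05-21, when work began; D relates back to the deed date 2019-05-19.
As an owners-association assessment lien, A is senior to every other lien.
Remaining liens by effective date: D (2019-05-19), B (2019-05-21), C (2019-06-17), F (2019-07-12), E (2019-08-13).
Because A would otherwise rank above E, the subordination swaps them.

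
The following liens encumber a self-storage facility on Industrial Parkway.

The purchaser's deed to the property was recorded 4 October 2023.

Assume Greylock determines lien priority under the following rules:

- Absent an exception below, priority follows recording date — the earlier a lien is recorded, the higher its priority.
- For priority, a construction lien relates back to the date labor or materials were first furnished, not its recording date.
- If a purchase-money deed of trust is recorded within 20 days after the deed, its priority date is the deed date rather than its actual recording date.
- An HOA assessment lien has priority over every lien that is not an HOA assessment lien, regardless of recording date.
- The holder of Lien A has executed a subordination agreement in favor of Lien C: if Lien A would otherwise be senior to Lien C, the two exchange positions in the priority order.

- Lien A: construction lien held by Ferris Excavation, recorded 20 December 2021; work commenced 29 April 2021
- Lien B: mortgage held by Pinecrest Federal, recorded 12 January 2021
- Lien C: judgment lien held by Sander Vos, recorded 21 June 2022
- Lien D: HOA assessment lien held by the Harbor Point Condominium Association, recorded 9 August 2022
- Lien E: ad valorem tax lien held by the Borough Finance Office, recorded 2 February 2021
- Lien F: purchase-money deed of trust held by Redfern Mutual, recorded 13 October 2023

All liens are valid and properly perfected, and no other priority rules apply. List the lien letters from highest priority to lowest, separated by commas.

D, B, E, C, A, F

Effective dates after the stated exceptions: A relates back to 29 April 2021 (work commenced); F's effective date is the deed date, 4 October 2023.
As an HOA assessment lien, D is senior to every other lien.
Among the remaining liens, by effective date: B (12 January 2021), E (2 February 2021), A (29 April 2021), C (21 June 2022), F (4 October 2023).
A is senior to C before the subordination, so the two trade places.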